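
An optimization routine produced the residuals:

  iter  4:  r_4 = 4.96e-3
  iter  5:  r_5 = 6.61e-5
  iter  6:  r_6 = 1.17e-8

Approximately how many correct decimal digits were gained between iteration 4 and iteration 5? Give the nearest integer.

Digits gained ≈ log₁₀(r_4/r_5) = log₁₀(4.96e-3/6.61e-5) = log₁₀(75.0378) ≈ 1.875.

2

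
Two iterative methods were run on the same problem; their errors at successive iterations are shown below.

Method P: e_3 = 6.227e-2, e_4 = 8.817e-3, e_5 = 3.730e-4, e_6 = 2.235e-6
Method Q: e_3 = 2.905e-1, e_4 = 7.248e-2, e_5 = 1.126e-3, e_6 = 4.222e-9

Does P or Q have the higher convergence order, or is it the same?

Method P: p ≈ ln(2.235e-6/3.730e-4)/ln(3.730e-4/8.817e-3) ≈ 1.62.
Method Q: p ≈ ln(4.222e-9/1.126e-3)/ln(1.126e-3/7.248e-2) ≈ 3.00.
Method Q has the higher order (≈3.0 vs ≈1.6).

Q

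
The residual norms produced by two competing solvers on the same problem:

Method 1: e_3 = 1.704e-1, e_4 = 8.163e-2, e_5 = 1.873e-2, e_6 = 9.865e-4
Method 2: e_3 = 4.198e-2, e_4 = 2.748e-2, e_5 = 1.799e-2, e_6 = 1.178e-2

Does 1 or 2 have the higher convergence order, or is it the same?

1

Method 1: p ≈ ln(9.865e-4/1.873e-2)/ln(1.873e-2/8.163e-2) ≈ 2.00.
Method 2: p ≈ ln(1.178e-2/1.799e-2)/ln(1.799e-2/2.748e-2) ≈ 1.00.
Method 1 has the higher order (≈2.0 vs ≈1.0).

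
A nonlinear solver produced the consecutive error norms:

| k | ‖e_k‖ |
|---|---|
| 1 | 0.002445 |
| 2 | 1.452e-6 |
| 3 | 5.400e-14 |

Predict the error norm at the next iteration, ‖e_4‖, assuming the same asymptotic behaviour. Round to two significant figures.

4.2e-31

First estimate the order: p ≈ ln(‖e_3‖/‖e_2‖) / ln(‖e_2‖/‖e_1‖) = ln(5.400e-14/1.452e-6)/ln(1.452e-6/0.002445) = ln(3.71901e-08)/ln(0.000593865) ≈ 2.3028.
Then ‖e_4‖ ≈ ‖e_3‖·(‖e_3‖/‖e_2‖)^p = 5.400e-14·(3.71901e-08)^2.3028 = 5.400e-14·7.78359e-18 ≈ 4.203e-31.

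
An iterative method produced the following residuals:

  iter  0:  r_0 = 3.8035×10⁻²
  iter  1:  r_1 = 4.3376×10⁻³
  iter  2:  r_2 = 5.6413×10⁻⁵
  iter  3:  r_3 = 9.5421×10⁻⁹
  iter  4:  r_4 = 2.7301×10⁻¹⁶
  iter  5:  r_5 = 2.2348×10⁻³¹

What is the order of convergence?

Consecutive ratios: r_5/r_4 = 2.2348×10⁻³¹/2.7301×10⁻¹⁶ = 8.18578e-16, r_4/r_3 = 2.7301×10⁻¹⁶/9.5421×10⁻⁹ = 2.86111e-08.
p ≈ ln(8.18578e-16)/ln(2.86111e-08) = -34.7390/-17.3695 ≈ 2.00.
So the convergence is quadratic (order 2).

2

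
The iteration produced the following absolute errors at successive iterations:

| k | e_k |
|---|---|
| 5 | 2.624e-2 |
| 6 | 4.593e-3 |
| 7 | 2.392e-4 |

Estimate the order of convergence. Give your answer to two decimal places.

p ≈ ln(e_7/e_6) / ln(e_6/e_5)
  = ln(2.392e-4/4.593e-3) / ln(4.593e-3/2.624e-2)
  = ln(0.0520793) / ln(0.175038)
  = -2.95499 / -1.74275 ≈ 1.69559

1.70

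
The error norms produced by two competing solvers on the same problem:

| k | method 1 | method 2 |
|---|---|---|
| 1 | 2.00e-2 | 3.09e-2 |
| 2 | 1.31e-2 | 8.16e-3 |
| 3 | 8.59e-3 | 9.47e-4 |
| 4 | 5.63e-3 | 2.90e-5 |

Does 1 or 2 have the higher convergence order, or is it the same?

2

Method 1: p ≈ ln(5.63e-3/8.59e-3)/ln(8.59e-3/1.31e-2) ≈ 1.00.
Method 2: p ≈ ln(2.90e-5/9.47e-4)/ln(9.47e-4/8.16e-3) ≈ 1.62.
Method 2 has the higher order (≈1.6 vs ≈1.0).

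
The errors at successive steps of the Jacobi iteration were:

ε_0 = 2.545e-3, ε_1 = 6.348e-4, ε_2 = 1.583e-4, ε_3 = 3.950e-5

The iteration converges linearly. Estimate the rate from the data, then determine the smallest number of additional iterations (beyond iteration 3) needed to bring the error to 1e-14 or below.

Rate ρ ≈ ε_3/ε_2 = 3.950e-5/1.583e-4 = 0.2495.
After j more steps, ε_{3+j} ≈ 3.950e-5·ρ^j; need ρ^j ≤ 1e-14/3.950e-5 = 2.53165e-10.
j ≥ ln(2.53165e-10)/ln(0.2495) = -22.0970/-1.38830 = 15.917.
So 16 more iterations are needed.

16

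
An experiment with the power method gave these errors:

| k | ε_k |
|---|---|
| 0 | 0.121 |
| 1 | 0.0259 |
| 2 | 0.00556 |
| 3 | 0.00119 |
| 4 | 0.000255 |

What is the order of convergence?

Consecutive ratios: ε_4/ε_3 = 0.000255/0.00119 = 0.214286, ε_3/ε_2 = 0.00119/0.00556 = 0.214029.
p ≈ ln(0.214286)/ln(0.214029) = -1.5404/-1.5416 ≈ 1.00.
So the convergence is linear (order 1).

1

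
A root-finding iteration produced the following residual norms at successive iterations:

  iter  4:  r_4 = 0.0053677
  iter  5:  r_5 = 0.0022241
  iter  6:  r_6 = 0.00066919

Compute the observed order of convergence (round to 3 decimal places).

p ≈ ln(r_6/r_5) / ln(r_5/r_4)
  = ln(0.00066919/0.0022241) / ln(0.0022241/0.0053677)
  = ln(0.300881) / ln(0.414349)
  = -1.201040 / -0.881047 ≈ 1.363196

1.363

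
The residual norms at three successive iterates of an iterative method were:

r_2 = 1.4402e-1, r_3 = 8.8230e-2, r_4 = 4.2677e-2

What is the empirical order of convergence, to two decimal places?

p ≈ ln(r_4/r_3) / ln(r_3/r_2)
  = ln(4.2677e-2/8.8230e-2) / ln(8.8230e-2/1.4402e-1)
  = ln(0.483702) / ln(0.612623)
  = -0.72629 / -0.49001 ≈ 1.48219

1.48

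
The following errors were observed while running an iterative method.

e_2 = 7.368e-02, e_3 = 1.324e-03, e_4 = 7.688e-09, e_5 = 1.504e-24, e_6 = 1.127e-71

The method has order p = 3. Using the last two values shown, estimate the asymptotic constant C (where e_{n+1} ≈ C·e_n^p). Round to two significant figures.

C ≈ e_6 / e_5^3
  = 1.127e-71 / (1.504e-24)^3
  = 1.127e-71 / 3.40207e-72 ≈ 3.3127

3.3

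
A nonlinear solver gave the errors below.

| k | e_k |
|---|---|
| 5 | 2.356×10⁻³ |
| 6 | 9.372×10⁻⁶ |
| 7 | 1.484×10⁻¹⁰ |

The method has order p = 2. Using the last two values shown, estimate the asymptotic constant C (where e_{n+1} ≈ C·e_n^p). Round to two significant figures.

1.7

C ≈ e_7 / e_6^2
  = 1.484×10⁻¹⁰ / (9.372×10⁻⁶)^2
  = 1.484×10⁻¹⁰ / 8.78344e-11 ≈ 1.6895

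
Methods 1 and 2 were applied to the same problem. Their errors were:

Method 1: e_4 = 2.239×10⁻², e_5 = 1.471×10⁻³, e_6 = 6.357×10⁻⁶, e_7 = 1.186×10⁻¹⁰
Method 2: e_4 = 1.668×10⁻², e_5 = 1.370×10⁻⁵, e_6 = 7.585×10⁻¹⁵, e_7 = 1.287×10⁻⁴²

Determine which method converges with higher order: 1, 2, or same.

2

Method 1: p ≈ ln(1.186×10⁻¹⁰/6.357×10⁻⁶)/ln(6.357×10⁻⁶/1.471×10⁻³) ≈ 2.00.
Method 2: p ≈ ln(1.287×10⁻⁴²/7.585×10⁻¹⁵)/ln(7.585×10⁻¹⁵/1.370×10⁻⁵) ≈ 3.00.
Method 2 has the higher order (≈3.0 vs ≈2.0).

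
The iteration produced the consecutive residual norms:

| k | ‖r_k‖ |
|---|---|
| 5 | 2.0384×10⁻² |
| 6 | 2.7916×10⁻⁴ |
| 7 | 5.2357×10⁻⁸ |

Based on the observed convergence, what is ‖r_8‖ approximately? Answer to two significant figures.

1.8e-15

First estimate the order: p ≈ ln(‖r_7‖/‖r_6‖) / ln(‖r_6‖/‖r_5‖) = ln(5.2357×10⁻⁸/2.7916×10⁻⁴)/ln(2.7916×10⁻⁴/2.0384×10⁻²) = ln(0.000187552)/ln(0.0136951) ≈ 2.0000.
Then ‖r_8‖ ≈ ‖r_7‖·(‖r_7‖/‖r_6‖)^p = 5.2357×10⁻⁸·(0.000187552)^2.0000 = 5.2357×10⁻⁸·3.51758e-08 ≈ 1.842e-15.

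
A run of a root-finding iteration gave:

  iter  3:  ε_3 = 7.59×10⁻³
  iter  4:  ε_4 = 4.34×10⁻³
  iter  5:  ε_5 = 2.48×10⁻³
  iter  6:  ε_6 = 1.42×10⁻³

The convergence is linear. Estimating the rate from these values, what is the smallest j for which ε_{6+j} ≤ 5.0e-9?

Rate ρ ≈ ε_6/ε_5 = 1.42×10⁻³/2.48×10⁻³ = 0.5726.
After j more steps, ε_{6+j} ≈ 1.42×10⁻³·ρ^j; need ρ^j ≤ 5.0e-9/1.42×10⁻³ = 3.52113e-06.
j ≥ ln(3.52113e-06)/ln(0.5726) = -12.5567/-0.55757 = 22.520.
So 23 more iterations are needed.

23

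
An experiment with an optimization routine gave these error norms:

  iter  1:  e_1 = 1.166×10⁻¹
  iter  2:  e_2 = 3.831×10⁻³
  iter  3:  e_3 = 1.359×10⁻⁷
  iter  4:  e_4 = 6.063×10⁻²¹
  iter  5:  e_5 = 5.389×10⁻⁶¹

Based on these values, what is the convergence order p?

3

Consecutive ratios: e_5/e_4 = 5.389×10⁻⁶¹/6.063×10⁻²¹ = 8.88834e-41, e_4/e_3 = 6.063×10⁻²¹/1.359×10⁻⁷ = 4.46137e-14.
p ≈ ln(8.88834e-41)/ln(4.46137e-14) = -92.2212/-30.7407 ≈ 3.00.
So the convergence is cubic (order 3).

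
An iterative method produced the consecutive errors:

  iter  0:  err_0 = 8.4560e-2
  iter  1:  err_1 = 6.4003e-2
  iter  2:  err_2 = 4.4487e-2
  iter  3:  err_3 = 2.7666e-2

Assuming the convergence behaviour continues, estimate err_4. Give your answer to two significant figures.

First estimate the order: p ≈ ln(err_3/err_2) / ln(err_2/err_1) = ln(2.7666e-2/4.4487e-2)/ln(4.4487e-2/6.4003e-2) = ln(0.62189)/ln(0.695077) ≈ 1.3059.
Then err_4 ≈ err_3·(err_3/err_2)^p = 2.7666e-2·(0.62189)^1.3059 = 2.7666e-2·0.537787 ≈ 0.01488.

1.5e-2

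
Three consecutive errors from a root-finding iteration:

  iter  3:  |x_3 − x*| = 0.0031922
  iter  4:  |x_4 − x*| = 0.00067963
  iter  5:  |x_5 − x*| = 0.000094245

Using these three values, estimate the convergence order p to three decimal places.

p ≈ ln(|x_5 − x*|/|x_4 − x*|) / ln(|x_4 − x*|/|x_3 − x*|)
  = ln(0.000094245/0.00067963) / ln(0.00067963/0.0031922)
  = ln(0.138671) / ln(0.212903)
  = -1.975651 / -1.546919 ≈ 1.277152

1.277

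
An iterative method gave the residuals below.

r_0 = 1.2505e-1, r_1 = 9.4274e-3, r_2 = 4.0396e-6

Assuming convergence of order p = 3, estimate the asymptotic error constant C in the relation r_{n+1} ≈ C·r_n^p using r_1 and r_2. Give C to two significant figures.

4.8

C ≈ r_2 / r_1^3
  = 4.0396e-6 / (9.4274e-3)^3
  = 4.0396e-6 / 8.37868e-07 ≈ 4.8213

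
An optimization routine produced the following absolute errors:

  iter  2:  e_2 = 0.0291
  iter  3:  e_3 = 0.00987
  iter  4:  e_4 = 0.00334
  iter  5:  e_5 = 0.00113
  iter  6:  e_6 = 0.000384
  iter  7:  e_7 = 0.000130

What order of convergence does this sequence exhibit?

Consecutive ratios: e_7/e_6 = 0.000130/0.000384 = 0.338542, e_6/e_5 = 0.000384/0.00113 = 0.339823.
p ≈ ln(0.338542)/ln(0.339823) = -1.0831/-1.0793 ≈ 1.00.
So the convergence is linear (order 1).

1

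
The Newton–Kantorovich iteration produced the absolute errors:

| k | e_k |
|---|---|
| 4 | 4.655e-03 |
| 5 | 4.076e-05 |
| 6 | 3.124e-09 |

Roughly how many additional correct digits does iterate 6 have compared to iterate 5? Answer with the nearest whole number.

Digits gained ≈ log₁₀(e_5/e_6) = log₁₀(4.076e-05/3.124e-09) = log₁₀(13047.4) ≈ 4.116.

4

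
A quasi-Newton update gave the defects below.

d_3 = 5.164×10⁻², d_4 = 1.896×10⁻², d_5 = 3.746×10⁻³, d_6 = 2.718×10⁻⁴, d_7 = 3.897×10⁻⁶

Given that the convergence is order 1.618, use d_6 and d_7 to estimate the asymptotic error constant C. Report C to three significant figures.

2.29

C ≈ d_7 / d_6^1.618
  = 3.897×10⁻⁶ / (2.718×10⁻⁴)^1.618
  = 3.897×10⁻⁶ / 1.70065e-06 ≈ 2.2915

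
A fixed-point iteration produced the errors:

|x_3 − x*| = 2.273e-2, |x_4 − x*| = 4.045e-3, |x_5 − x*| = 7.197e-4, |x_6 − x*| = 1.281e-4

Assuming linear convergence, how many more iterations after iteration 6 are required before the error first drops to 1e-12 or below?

11

Rate ρ ≈ |x_6 − x*|/|x_5 − x*| = 1.281e-4/7.197e-4 = 0.1780.
After j more steps, |x_{6+j} − x*| ≈ 1.281e-4·ρ^j; need ρ^j ≤ 1e-12/1.281e-4 = 7.8064e-09.
j ≥ ln(7.8064e-09)/ln(0.1780) = -18.6683/-1.72597 = 10.816.
So 11 more iterations are needed.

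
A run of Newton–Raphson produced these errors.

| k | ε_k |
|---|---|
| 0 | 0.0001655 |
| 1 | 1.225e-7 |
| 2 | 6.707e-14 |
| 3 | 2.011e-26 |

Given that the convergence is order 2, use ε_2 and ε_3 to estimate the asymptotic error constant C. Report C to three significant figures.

4.47

C ≈ ε_3 / ε_2^2
  = 2.011e-26 / (6.707e-14)^2
  = 2.011e-26 / 4.49838e-27 ≈ 4.4705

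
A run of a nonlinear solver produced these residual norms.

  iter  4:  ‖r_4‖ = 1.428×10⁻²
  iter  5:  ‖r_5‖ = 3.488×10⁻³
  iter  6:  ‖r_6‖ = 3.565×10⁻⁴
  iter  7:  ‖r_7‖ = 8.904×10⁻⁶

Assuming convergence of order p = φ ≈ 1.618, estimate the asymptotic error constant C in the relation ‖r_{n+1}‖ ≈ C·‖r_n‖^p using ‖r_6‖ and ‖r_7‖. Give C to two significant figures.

3.4

C ≈ ‖r_7‖ / ‖r_6‖^1.618
  = 8.904×10⁻⁶ / (3.565×10⁻⁴)^1.618
  = 8.904×10⁻⁶ / 2.63774e-06 ≈ 3.3756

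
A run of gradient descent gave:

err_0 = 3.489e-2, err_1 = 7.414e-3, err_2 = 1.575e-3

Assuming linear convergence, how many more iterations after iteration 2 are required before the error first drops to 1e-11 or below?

Rate ρ ≈ err_2/err_1 = 1.575e-3/7.414e-3 = 0.2124.
After j more steps, err_{2+j} ≈ 1.575e-3·ρ^j; need ρ^j ≤ 1e-11/1.575e-3 = 6.34921e-09.
j ≥ ln(6.34921e-09)/ln(0.2124) = -18.8749/-1.54928 = 12.183.
So 13 more iterations are needed.

13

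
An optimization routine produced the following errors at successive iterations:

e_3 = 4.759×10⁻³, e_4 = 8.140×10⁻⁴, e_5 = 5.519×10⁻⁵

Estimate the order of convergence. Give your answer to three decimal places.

p ≈ ln(e_5/e_4) / ln(e_4/e_3)
  = ln(5.519×10⁻⁵/8.140×10⁻⁴) / ln(8.140×10⁻⁴/4.759×10⁻³)
  = ln(0.067801) / ln(0.171044)
  = -2.691178 / -1.765834 ≈ 1.524027

1.524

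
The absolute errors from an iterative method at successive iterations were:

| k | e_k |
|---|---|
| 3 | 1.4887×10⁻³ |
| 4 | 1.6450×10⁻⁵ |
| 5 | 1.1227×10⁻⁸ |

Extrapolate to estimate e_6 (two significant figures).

8.5e-14

First estimate the order: p ≈ ln(e_5/e_4) / ln(e_4/e_3) = ln(1.1227×10⁻⁸/1.6450×10⁻⁵)/ln(1.6450×10⁻⁵/1.4887×10⁻³) = ln(0.000682492)/ln(0.0110499) ≈ 1.6180.
Then e_6 ≈ e_5·(e_5/e_4)^p = 1.1227×10⁻⁸·(0.000682492)^1.6180 = 1.1227×10⁻⁸·7.54345e-06 ≈ 8.469e-14.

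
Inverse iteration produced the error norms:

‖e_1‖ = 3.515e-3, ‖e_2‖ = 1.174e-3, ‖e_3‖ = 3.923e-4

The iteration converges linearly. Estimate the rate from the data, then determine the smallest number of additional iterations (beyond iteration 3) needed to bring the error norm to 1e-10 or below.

14

Rate ρ ≈ ‖e_3‖/‖e_2‖ = 3.923e-4/1.174e-3 = 0.3342.
After j more steps, ‖e_{3+j}‖ ≈ 3.923e-4·ρ^j; need ρ^j ≤ 1e-10/3.923e-4 = 2.54907e-07.
j ≥ ln(2.54907e-07)/ln(0.3342) = -15.1824/-1.09602 = 13.852.
So 14 more iterations are needed.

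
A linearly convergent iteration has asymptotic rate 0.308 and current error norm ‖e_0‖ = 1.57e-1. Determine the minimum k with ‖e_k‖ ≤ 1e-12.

After k steps, ‖e_k‖ ≈ 1.57e-1·0.308^k.
Need 0.308^k ≤ 1e-12/1.57e-1 = 6.36943e-12.
k ≥ ln(6.36943e-12)/ln(0.308) = -25.7795/-1.17766 = 21.890.
Smallest integer k = 22.

22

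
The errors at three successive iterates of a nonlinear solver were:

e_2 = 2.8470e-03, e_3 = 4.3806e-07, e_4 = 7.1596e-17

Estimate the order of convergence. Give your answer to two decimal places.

p ≈ ln(e_4/e_3) / ln(e_3/e_2)
  = ln(7.1596e-17/4.3806e-07) / ln(4.3806e-07/2.8470e-03)
  = ln(1.63439e-10) / ln(0.000153867)
  = -22.53458 / -8.77942 ≈ 2.56675

2.57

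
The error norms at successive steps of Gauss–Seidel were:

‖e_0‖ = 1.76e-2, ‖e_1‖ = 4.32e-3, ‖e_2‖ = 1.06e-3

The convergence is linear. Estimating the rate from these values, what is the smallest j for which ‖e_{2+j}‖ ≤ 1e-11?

Rate ρ ≈ ‖e_2‖/‖e_1‖ = 1.06e-3/4.32e-3 = 0.2454.
After j more steps, ‖e_{2+j}‖ ≈ 1.06e-3·ρ^j; need ρ^j ≤ 1e-11/1.06e-3 = 9.43396e-09.
j ≥ ln(9.43396e-09)/ln(0.2454) = -18.4789/-1.40487 = 13.153.
So 14 more iterations are needed.

14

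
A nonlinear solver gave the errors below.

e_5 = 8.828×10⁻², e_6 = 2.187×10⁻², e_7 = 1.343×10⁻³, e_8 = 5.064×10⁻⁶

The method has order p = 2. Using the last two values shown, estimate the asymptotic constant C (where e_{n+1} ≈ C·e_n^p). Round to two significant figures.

C ≈ e_8 / e_7^2
  = 5.064×10⁻⁶ / (1.343×10⁻³)^2
  = 5.064×10⁻⁶ / 1.80365e-06 ≈ 2.8076

2.8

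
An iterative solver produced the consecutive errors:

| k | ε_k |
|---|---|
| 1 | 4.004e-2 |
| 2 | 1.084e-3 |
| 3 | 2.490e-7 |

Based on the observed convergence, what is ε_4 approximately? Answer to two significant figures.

8.9e-16

First estimate the order: p ≈ ln(ε_3/ε_2) / ln(ε_2/ε_1) = ln(2.490e-7/1.084e-3)/ln(1.084e-3/4.004e-2) = ln(0.000229705)/ln(0.0270729) ≈ 2.3215.
Then ε_4 ≈ ε_3·(ε_3/ε_2)^p = 2.490e-7·(0.000229705)^2.3215 = 2.490e-7·3.56827e-09 ≈ 8.885e-16.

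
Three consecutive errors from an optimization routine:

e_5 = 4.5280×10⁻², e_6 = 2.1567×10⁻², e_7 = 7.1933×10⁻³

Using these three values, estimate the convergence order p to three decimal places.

p ≈ ln(e_7/e_6) / ln(e_6/e_5)
  = ln(7.1933×10⁻³/2.1567×10⁻²) / ln(2.1567×10⁻²/4.5280×10⁻²)
  = ln(0.333533) / ln(0.476303)
  = -1.098013 / -0.741701 ≈ 1.480398

1.480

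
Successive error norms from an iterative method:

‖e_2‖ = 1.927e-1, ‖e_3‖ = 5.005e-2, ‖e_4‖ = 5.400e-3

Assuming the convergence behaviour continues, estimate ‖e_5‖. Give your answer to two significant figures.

First estimate the order: p ≈ ln(‖e_4‖/‖e_3‖) / ln(‖e_3‖/‖e_2‖) = ln(5.400e-3/5.005e-2)/ln(5.005e-2/1.927e-1) = ln(0.107892)/ln(0.25973) ≈ 1.6517.
Then ‖e_5‖ ≈ ‖e_4‖·(‖e_4‖/‖e_3‖)^p = 5.400e-3·(0.107892)^1.6517 = 5.400e-3·0.0252807 ≈ 0.0001365.

1.4e-4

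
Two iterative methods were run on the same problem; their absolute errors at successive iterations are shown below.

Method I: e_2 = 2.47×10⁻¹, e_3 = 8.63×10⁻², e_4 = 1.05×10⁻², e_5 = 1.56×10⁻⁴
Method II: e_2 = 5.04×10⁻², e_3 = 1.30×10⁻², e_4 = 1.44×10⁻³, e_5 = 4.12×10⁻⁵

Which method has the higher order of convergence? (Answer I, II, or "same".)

I

Method I: p ≈ ln(1.56×10⁻⁴/1.05×10⁻²)/ln(1.05×10⁻²/8.63×10⁻²) ≈ 2.00.
Method II: p ≈ ln(4.12×10⁻⁵/1.44×10⁻³)/ln(1.44×10⁻³/1.30×10⁻²) ≈ 1.62.
Method I has the higher order (≈2.0 vs ≈1.6).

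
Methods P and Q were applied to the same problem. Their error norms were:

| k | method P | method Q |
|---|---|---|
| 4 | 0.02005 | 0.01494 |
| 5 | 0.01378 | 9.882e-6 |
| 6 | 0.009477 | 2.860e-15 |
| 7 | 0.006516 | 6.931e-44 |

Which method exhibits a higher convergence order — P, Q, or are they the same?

Q

Method P: p ≈ ln(0.006516/0.009477)/ln(0.009477/0.01378) ≈ 1.00.
Method Q: p ≈ ln(6.931e-44/2.860e-15)/ln(2.860e-15/9.882e-6) ≈ 3.00.
Method Q has the higher order (≈3.0 vs ≈1.0).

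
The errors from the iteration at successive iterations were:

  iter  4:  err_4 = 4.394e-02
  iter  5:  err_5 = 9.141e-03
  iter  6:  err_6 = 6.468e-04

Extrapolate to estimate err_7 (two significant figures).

First estimate the order: p ≈ ln(err_6/err_5) / ln(err_5/err_4) = ln(6.468e-04/9.141e-03)/ln(9.141e-03/4.394e-02) = ln(0.0707581)/ln(0.208034) ≈ 1.6869.
Then err_7 ≈ err_6·(err_6/err_5)^p = 6.468e-04·(0.0707581)^1.6869 = 6.468e-04·0.0114733 ≈ 7.421e-06.

7.4e-6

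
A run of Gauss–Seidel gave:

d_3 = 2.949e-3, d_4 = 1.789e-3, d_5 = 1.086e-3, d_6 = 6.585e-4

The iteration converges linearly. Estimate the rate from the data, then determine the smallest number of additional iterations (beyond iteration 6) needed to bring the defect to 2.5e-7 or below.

16

Rate ρ ≈ d_6/d_5 = 6.585e-4/1.086e-3 = 0.6064.
After j more steps, d_{6+j} ≈ 6.585e-4·ρ^j; need ρ^j ≤ 2.5e-7/6.585e-4 = 0.000379651.
j ≥ ln(0.000379651)/ln(0.6064) = -7.8763/-0.50022 = 15.746.
So 16 more iterations are needed.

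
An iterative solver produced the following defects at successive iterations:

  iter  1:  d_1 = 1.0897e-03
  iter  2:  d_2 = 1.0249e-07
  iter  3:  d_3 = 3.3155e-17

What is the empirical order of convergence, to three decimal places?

p ≈ ln(d_3/d_2) / ln(d_2/d_1)
  = ln(3.3155e-17/1.0249e-07) / ln(1.0249e-07/1.0897e-03)
  = ln(3.23495e-10) / ln(9.40534e-05)
  = -21.851837 / -9.271648 ≈ 2.356845

2.357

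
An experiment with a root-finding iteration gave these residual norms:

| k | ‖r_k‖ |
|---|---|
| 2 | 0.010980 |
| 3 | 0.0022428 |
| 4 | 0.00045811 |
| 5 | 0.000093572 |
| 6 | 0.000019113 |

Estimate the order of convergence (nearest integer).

Consecutive ratios: ‖r_6‖/‖r_5‖ = 0.000019113/0.000093572 = 0.20426, ‖r_5‖/‖r_4‖ = 0.000093572/0.00045811 = 0.204257.
p ≈ ln(0.20426)/ln(0.204257) = -1.5884/-1.5884 ≈ 1.00.
So the convergence is linear (order 1).

1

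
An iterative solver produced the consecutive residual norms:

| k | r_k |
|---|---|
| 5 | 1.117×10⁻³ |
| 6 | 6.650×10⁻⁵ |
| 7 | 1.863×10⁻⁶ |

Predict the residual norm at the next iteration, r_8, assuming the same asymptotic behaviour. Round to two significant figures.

First estimate the order: p ≈ ln(r_7/r_6) / ln(r_6/r_5) = ln(1.863×10⁻⁶/6.650×10⁻⁵)/ln(6.650×10⁻⁵/1.117×10⁻³) = ln(0.028015)/ln(0.0595345) ≈ 1.2672.
Then r_8 ≈ r_7·(r_7/r_6)^p = 1.863×10⁻⁶·(0.028015)^1.2672 = 1.863×10⁻⁶·0.0107779 ≈ 2.008e-08.

2.0e-8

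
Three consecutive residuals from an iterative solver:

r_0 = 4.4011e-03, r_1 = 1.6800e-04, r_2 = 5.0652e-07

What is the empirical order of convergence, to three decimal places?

1.777

p ≈ ln(r_2/r_1) / ln(r_1/r_0)
  = ln(5.0652e-07/1.6800e-04) / ln(1.6800e-04/4.4011e-03)
  = ln(0.003015) / ln(0.0381723)
  = -5.804155 / -3.265645 ≈ 1.777338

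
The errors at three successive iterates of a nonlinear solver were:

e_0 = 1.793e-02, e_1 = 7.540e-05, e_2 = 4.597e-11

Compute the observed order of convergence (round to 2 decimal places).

p ≈ ln(e_2/e_1) / ln(e_1/e_0)
  = ln(4.597e-11/7.540e-05) / ln(7.540e-05/1.793e-02)
  = ln(6.09682e-07) / ln(0.00420524)
  = -14.31033 / -5.47142 ≈ 2.61547

2.62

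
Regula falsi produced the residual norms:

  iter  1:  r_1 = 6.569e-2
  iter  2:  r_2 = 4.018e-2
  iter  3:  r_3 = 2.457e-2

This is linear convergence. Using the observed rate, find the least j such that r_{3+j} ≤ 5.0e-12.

Rate ρ ≈ r_3/r_2 = 2.457e-2/4.018e-2 = 0.6115.
After j more steps, r_{3+j} ≈ 2.457e-2·ρ^j; need ρ^j ≤ 5.0e-12/2.457e-2 = 2.035e-10.
j ≥ ln(2.035e-10)/ln(0.6115) = -22.3154/-0.49184 = 45.371.
So 46 more iterations are needed.

46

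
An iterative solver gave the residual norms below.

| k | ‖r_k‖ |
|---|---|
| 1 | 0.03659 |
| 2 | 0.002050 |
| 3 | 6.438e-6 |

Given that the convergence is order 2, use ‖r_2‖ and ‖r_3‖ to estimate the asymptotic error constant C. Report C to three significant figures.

C ≈ ‖r_3‖ / ‖r_2‖^2
  = 6.438e-6 / (0.002050)^2
  = 6.438e-6 / 4.2025e-06 ≈ 1.5319

1.53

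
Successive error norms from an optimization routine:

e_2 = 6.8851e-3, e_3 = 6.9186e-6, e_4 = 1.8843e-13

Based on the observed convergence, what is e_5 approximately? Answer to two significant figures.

First estimate the order: p ≈ ln(e_4/e_3) / ln(e_3/e_2) = ln(1.8843e-13/6.9186e-6)/ln(6.9186e-6/6.8851e-3) = ln(2.72353e-08)/ln(0.00100487) ≈ 2.5234.
Then e_5 ≈ e_4·(e_4/e_3)^p = 1.8843e-13·(2.72353e-08)^2.5234 = 1.8843e-13·8.14353e-20 ≈ 1.534e-32.

1.5e-32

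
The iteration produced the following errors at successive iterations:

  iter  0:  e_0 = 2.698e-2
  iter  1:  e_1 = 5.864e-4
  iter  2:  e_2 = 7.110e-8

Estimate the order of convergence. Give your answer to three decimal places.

2.355

p ≈ ln(e_2/e_1) / ln(e_1/e_0)
  = ln(7.110e-8/5.864e-4) / ln(5.864e-4/2.698e-2)
  = ln(0.000121248) / ln(0.0217346)
  = -9.017673 / -3.828850 ≈ 2.355191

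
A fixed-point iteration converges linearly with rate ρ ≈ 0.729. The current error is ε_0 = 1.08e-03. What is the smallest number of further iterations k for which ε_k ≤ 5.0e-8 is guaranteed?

After k steps, ε_k ≈ 1.08e-03·0.729^k.
Need 0.729^k ≤ 5.0e-8/1.08e-03 = 4.62963e-05.
k ≥ ln(4.62963e-05)/ln(0.729) = -9.9804/-0.31608 = 31.576.
Smallest integer k = 32.

32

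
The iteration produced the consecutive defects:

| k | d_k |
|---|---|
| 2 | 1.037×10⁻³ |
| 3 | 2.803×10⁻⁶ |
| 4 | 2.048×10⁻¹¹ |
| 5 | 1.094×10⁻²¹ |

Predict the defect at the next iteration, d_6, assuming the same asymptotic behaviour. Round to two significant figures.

3.1e-42

First estimate the order: p ≈ ln(d_5/d_4) / ln(d_4/d_3) = ln(1.094×10⁻²¹/2.048×10⁻¹¹)/ln(2.048×10⁻¹¹/2.803×10⁻⁶) = ln(5.3418e-11)/ln(7.30646e-06) ≈ 1.9999.
Then d_6 ≈ d_5·(d_5/d_4)^p = 1.094×10⁻²¹·(5.3418e-11)^1.9999 = 1.094×10⁻²¹·2.86024e-21 ≈ 3.129e-42.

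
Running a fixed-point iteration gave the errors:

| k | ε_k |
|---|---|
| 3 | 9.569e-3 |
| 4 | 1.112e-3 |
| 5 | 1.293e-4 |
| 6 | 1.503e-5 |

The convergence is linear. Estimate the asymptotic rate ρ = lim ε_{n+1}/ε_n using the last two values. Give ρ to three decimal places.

0.116

ρ ≈ ε_6/ε_5 = 1.503e-5/1.293e-4 = 0.11624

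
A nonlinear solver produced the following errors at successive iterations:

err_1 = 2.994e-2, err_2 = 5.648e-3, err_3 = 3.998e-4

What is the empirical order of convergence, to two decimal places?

1.59

p ≈ ln(err_3/err_2) / ln(err_2/err_1)
  = ln(3.998e-4/5.648e-3) / ln(5.648e-3/2.994e-2)
  = ln(0.0707861) / ln(0.188644)
  = -2.64809 / -1.66789 ≈ 1.58769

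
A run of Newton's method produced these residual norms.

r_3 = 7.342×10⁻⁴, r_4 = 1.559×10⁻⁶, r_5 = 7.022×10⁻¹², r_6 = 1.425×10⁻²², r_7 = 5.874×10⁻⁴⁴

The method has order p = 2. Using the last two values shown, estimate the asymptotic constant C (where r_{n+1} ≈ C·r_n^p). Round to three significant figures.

2.89

C ≈ r_7 / r_6^2
  = 5.874×10⁻⁴⁴ / (1.425×10⁻²²)^2
  = 5.874×10⁻⁴⁴ / 2.03062e-44 ≈ 2.8927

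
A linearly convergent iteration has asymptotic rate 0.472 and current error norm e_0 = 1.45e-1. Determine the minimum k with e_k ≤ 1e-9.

After k steps, e_k ≈ 1.45e-1·0.472^k.
Need 0.472^k ≤ 1e-9/1.45e-1 = 6.89655e-09.
k ≥ ln(6.89655e-09)/ln(0.472) = -18.7922/-0.75078 = 25.030.
Smallest integer k = 26.

26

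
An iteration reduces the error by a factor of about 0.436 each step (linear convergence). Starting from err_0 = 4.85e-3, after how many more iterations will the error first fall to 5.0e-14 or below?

After k steps, err_k ≈ 4.85e-3·0.436^k.
Need 0.436^k ≤ 5.0e-14/4.85e-3 = 1.03093e-11.
k ≥ ln(1.03093e-11)/ln(0.436) = -25.2980/-0.83011 = 30.475.
Smallest integer k = 31.

31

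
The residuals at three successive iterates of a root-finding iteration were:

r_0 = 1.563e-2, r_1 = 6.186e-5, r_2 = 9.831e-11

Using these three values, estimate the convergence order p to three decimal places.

p ≈ ln(r_2/r_1) / ln(r_1/r_0)
  = ln(9.831e-11/6.186e-5) / ln(6.186e-5/1.563e-2)
  = ln(1.58923e-06) / ln(0.00395777)
  = -13.352261 / -5.532075 ≈ 2.413608

2.414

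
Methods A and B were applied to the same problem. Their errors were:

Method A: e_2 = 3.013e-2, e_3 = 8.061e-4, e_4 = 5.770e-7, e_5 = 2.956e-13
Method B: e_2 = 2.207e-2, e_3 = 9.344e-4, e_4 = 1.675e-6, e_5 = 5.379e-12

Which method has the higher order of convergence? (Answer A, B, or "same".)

Method A: p ≈ ln(2.956e-13/5.770e-7)/ln(5.770e-7/8.061e-4) ≈ 2.00.
Method B: p ≈ ln(5.379e-12/1.675e-6)/ln(1.675e-6/9.344e-4) ≈ 2.00.
Both orders ≈ 2.0 — effectively the same.

same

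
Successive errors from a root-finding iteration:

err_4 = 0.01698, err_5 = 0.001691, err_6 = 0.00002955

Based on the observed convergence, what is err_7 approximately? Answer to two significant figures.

First estimate the order: p ≈ ln(err_6/err_5) / ln(err_5/err_4) = ln(0.00002955/0.001691)/ln(0.001691/0.01698) = ln(0.0174749)/ln(0.0995878) ≈ 1.7544.
Then err_7 ≈ err_6·(err_6/err_5)^p = 0.00002955·(0.0174749)^1.7544 = 0.00002955·0.000825073 ≈ 2.438e-08.

2.4e-8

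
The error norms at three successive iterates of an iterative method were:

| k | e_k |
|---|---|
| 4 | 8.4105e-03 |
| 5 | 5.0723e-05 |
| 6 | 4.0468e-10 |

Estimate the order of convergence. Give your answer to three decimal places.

p ≈ ln(e_6/e_5) / ln(e_5/e_4)
  = ln(4.0468e-10/5.0723e-05) / ln(5.0723e-05/8.4105e-03)
  = ln(7.97823e-06) / ln(0.00603091)
  = -11.738794 / -5.110857 ≈ 2.296835

2.297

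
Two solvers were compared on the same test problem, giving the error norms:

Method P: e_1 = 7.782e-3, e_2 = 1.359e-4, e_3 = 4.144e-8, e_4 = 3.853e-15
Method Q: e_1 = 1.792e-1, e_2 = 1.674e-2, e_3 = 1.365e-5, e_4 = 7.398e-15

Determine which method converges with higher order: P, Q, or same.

Method P: p ≈ ln(3.853e-15/4.144e-8)/ln(4.144e-8/1.359e-4) ≈ 2.00.
Method Q: p ≈ ln(7.398e-15/1.365e-5)/ln(1.365e-5/1.674e-2) ≈ 3.00.
Method Q has the higher order (≈3.0 vs ≈2.0).

Q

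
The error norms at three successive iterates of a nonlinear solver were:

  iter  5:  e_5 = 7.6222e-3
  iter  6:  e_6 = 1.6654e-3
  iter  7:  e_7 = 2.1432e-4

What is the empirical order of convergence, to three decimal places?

1.348

p ≈ ln(e_7/e_6) / ln(e_6/e_5)
  = ln(2.1432e-4/1.6654e-3) / ln(1.6654e-3/7.6222e-3)
  = ln(0.12869) / ln(0.218493)
  = -2.050349 / -1.521001 ≈ 1.348026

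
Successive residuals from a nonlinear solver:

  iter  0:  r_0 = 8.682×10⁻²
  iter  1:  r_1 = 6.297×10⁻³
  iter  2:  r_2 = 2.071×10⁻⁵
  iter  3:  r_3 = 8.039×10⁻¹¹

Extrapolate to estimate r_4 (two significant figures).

First estimate the order: p ≈ ln(r_3/r_2) / ln(r_2/r_1) = ln(8.039×10⁻¹¹/2.071×10⁻⁵)/ln(2.071×10⁻⁵/6.297×10⁻³) = ln(3.8817e-06)/ln(0.00328887) ≈ 2.1793.
Then r_4 ≈ r_3·(r_3/r_2)^p = 8.039×10⁻¹¹·(3.8817e-06)^2.1793 = 8.039×10⁻¹¹·1.61382e-12 ≈ 1.297e-22.

1.3e-22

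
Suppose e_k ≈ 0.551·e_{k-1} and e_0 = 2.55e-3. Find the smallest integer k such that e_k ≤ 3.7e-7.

After k steps, e_k ≈ 2.55e-3·0.551^k.
Need 0.551^k ≤ 3.7e-7/2.55e-3 = 0.000145098.
k ≥ ln(0.000145098)/ln(0.551) = -8.8381/-0.59602 = 14.829.
Smallest integer k = 15.

15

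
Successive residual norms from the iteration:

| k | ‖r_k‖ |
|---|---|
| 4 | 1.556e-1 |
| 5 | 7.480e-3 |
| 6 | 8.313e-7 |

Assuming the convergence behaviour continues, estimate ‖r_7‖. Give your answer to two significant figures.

1.1e-18

First estimate the order: p ≈ ln(‖r_6‖/‖r_5‖) / ln(‖r_5‖/‖r_4‖) = ln(8.313e-7/7.480e-3)/ln(7.480e-3/1.556e-1) = ln(0.000111136)/ln(0.048072) ≈ 2.9999.
Then ‖r_7‖ ≈ ‖r_6‖·(‖r_6‖/‖r_5‖)^p = 8.313e-7·(0.000111136)^2.9999 = 8.313e-7·1.37391e-12 ≈ 1.142e-18.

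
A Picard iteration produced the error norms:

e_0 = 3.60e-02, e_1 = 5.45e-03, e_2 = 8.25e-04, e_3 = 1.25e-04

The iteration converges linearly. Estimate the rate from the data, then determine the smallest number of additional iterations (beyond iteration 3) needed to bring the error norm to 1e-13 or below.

12

Rate ρ ≈ e_3/e_2 = 1.25e-04/8.25e-04 = 0.1515.
After j more steps, e_{3+j} ≈ 1.25e-04·ρ^j; need ρ^j ≤ 1e-13/1.25e-04 = 8e-10.
j ≥ ln(8e-10)/ln(0.1515) = -20.9464/-1.88717 = 11.099.
So 12 more iterations are needed.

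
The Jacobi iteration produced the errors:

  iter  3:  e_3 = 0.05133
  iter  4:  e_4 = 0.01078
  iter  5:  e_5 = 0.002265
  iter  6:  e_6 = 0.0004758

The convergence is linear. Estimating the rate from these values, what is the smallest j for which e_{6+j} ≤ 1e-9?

9

Rate ρ ≈ e_6/e_5 = 0.0004758/0.002265 = 0.2101.
After j more steps, e_{6+j} ≈ 0.0004758·ρ^j; need ρ^j ≤ 1e-9/0.0004758 = 2.10172e-06.
j ≥ ln(2.10172e-06)/ln(0.2101) = -13.0728/-1.56017 = 8.379.
So 9 more iterations are needed.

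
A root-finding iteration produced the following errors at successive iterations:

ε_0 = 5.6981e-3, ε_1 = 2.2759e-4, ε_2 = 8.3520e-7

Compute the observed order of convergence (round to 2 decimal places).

p ≈ ln(ε_2/ε_1) / ln(ε_1/ε_0)
  = ln(8.3520e-7/2.2759e-4) / ln(2.2759e-4/5.6981e-3)
  = ln(0.00366976) / ln(0.0399414)
  = -5.60763 / -3.22034 ≈ 1.74132

1.74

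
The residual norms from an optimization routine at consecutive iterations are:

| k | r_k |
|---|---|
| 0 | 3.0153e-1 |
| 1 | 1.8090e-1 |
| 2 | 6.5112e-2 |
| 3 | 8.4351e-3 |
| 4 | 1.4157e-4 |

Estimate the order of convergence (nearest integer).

2

Consecutive ratios: r_4/r_3 = 1.4157e-4/8.4351e-3 = 0.0167834, r_3/r_2 = 8.4351e-3/6.5112e-2 = 0.129548.
p ≈ ln(0.0167834)/ln(0.129548) = -4.0874/-2.0437 ≈ 2.00.
So the convergence is quadratic (order 2).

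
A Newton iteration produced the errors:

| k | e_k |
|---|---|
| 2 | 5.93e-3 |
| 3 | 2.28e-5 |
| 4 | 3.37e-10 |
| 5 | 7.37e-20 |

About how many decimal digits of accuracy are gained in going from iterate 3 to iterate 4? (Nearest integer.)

Digits gained ≈ log₁₀(e_3/e_4) = log₁₀(2.28e-5/3.37e-10) = log₁₀(67655.8) ≈ 4.830.

5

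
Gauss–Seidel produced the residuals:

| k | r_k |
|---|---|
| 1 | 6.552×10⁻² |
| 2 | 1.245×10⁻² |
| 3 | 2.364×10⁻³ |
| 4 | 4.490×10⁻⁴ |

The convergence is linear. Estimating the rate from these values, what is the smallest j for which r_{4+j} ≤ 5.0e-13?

13

Rate ρ ≈ r_4/r_3 = 4.490×10⁻⁴/2.364×10⁻³ = 0.1899.
After j more steps, r_{4+j} ≈ 4.490×10⁻⁴·ρ^j; need ρ^j ≤ 5.0e-13/4.490×10⁻⁴ = 1.11359e-09.
j ≥ ln(1.11359e-09)/ln(0.1899) = -20.6157/-1.66126 = 12.410.
So 13 more iterations are needed.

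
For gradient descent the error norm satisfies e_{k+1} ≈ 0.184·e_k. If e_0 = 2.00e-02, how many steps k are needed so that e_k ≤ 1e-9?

10

After k steps, e_k ≈ 2.00e-02·0.184^k.
Need 0.184^k ≤ 1e-9/2.00e-02 = 5e-08.
k ≥ ln(5e-08)/ln(0.184) = -16.8112/-1.69282 = 9.931.
Smallest integer k = 10.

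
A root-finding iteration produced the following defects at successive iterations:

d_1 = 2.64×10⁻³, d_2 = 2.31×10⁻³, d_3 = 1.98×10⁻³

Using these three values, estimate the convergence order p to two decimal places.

p ≈ ln(d_3/d_2) / ln(d_2/d_1)
  = ln(1.98×10⁻³/2.31×10⁻³) / ln(2.31×10⁻³/2.64×10⁻³)
  = ln(0.857143) / ln(0.875)
  = -0.15415 / -0.13353 ≈ 1.15442

1.15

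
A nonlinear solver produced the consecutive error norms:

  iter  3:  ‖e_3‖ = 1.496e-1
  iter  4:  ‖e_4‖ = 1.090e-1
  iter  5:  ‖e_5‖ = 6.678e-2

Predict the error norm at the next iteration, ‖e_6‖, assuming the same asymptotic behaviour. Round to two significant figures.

First estimate the order: p ≈ ln(‖e_5‖/‖e_4‖) / ln(‖e_4‖/‖e_3‖) = ln(6.678e-2/1.090e-1)/ln(1.090e-1/1.496e-1) = ln(0.612661)/ln(0.72861) ≈ 1.5474.
Then ‖e_6‖ ≈ ‖e_5‖·(‖e_5‖/‖e_4‖)^p = 6.678e-2·(0.612661)^1.5474 = 6.678e-2·0.468538 ≈ 0.03129.

3.1e-2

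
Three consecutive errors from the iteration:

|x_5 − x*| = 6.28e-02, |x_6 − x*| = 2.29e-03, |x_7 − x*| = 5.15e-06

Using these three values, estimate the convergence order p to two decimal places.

1.84

p ≈ ln(|x_7 − x*|/|x_6 − x*|) / ln(|x_6 − x*|/|x_5 − x*|)
  = ln(5.15e-06/2.29e-03) / ln(2.29e-03/6.28e-02)
  = ln(0.00224891) / ln(0.036465)
  = -6.09731 / -3.31140 ≈ 1.84131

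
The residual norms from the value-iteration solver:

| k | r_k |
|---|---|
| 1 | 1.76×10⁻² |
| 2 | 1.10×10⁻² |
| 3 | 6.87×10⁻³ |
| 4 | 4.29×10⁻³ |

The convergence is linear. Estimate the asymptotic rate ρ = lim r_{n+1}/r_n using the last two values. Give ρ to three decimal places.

ρ ≈ r_4/r_3 = 4.29×10⁻³/6.87×10⁻³ = 0.62445

0.624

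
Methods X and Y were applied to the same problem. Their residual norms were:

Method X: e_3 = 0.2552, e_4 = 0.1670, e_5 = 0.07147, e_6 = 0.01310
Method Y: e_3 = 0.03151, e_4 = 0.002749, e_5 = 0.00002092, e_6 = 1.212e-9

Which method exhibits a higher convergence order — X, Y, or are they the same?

same

Method X: p ≈ ln(0.01310/0.07147)/ln(0.07147/0.1670) ≈ 2.00.
Method Y: p ≈ ln(1.212e-9/0.00002092)/ln(0.00002092/0.002749) ≈ 2.00.
Both orders ≈ 2.0 — effectively the same.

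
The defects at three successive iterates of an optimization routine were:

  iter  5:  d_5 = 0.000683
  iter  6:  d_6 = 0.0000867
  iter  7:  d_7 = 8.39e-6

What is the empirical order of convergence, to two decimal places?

1.13

p ≈ ln(d_7/d_6) / ln(d_6/d_5)
  = ln(8.39e-6/0.0000867) / ln(0.0000867/0.000683)
  = ln(0.0967705) / ln(0.12694)
  = -2.33541 / -2.06404 ≈ 1.13148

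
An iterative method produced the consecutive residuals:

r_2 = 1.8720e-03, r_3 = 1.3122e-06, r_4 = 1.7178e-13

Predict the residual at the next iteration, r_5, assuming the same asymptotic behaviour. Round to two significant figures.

1.6e-28

First estimate the order: p ≈ ln(r_4/r_3) / ln(r_3/r_2) = ln(1.7178e-13/1.3122e-06)/ln(1.3122e-06/1.8720e-03) = ln(1.3091e-07)/ln(0.000700962) ≈ 2.1821.
Then r_5 ≈ r_4·(r_4/r_3)^p = 1.7178e-13·(1.3091e-07)^2.1821 = 1.7178e-13·9.56195e-16 ≈ 1.643e-28.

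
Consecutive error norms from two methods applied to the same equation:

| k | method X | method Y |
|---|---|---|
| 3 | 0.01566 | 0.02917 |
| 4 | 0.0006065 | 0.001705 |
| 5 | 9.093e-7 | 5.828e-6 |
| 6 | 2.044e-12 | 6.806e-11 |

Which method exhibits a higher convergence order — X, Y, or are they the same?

same

Method X: p ≈ ln(2.044e-12/9.093e-7)/ln(9.093e-7/0.0006065) ≈ 2.00.
Method Y: p ≈ ln(6.806e-11/5.828e-6)/ln(5.828e-6/0.001705) ≈ 2.00.
Both orders ≈ 2.0 — effectively the same.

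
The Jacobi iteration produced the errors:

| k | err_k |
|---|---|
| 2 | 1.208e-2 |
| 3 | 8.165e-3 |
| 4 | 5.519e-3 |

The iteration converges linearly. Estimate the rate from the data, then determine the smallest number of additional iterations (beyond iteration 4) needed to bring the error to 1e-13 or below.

64

Rate ρ ≈ err_4/err_3 = 5.519e-3/8.165e-3 = 0.6759.
After j more steps, err_{4+j} ≈ 5.519e-3·ρ^j; need ρ^j ≤ 1e-13/5.519e-3 = 1.81192e-11.
j ≥ ln(1.81192e-11)/ln(0.6759) = -24.7340/-0.39171 = 63.144.
So 64 more iterations are needed.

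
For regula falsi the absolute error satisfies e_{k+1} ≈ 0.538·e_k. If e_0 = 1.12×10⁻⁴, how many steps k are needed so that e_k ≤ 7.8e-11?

After k steps, e_k ≈ 1.12×10⁻⁴·0.538^k.
Need 0.538^k ≤ 7.8e-11/1.12×10⁻⁴ = 6.96429e-07.
k ≥ ln(6.96429e-07)/ln(0.538) = -14.1773/-0.61990 = 22.870.
Smallest integer k = 23.

23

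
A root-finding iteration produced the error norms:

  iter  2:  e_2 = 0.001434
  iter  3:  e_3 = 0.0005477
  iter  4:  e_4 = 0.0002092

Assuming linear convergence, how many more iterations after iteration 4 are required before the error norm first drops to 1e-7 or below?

8

Rate ρ ≈ e_4/e_3 = 0.0002092/0.0005477 = 0.3820.
After j more steps, e_{4+j} ≈ 0.0002092·ρ^j; need ρ^j ≤ 1e-7/0.0002092 = 0.000478011.
j ≥ ln(0.000478011)/ln(0.3820) = -7.6459/-0.96233 = 7.945.
So 8 more iterations are needed.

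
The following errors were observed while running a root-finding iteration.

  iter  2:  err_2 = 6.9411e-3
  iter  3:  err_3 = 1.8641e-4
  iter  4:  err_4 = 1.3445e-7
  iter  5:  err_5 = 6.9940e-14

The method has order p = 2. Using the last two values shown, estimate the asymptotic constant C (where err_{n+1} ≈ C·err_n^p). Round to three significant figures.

C ≈ err_5 / err_4^2
  = 6.9940e-14 / (1.3445e-7)^2
  = 6.9940e-14 / 1.80768e-14 ≈ 3.869

3.87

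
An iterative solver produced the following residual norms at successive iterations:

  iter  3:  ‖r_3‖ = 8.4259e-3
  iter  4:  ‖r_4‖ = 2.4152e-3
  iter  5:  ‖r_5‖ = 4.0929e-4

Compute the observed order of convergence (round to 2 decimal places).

1.42

p ≈ ln(‖r_5‖/‖r_4‖) / ln(‖r_4‖/‖r_3‖)
  = ln(4.0929e-4/2.4152e-3) / ln(2.4152e-3/8.4259e-3)
  = ln(0.169464) / ln(0.28664)
  = -1.77511 / -1.24953 ≈ 1.42062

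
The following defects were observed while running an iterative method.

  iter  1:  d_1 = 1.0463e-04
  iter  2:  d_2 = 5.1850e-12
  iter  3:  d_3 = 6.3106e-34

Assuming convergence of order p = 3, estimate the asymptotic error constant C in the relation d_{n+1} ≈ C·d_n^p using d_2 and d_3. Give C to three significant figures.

C ≈ d_3 / d_2^3
  = 6.3106e-34 / (5.1850e-12)^3
  = 6.3106e-34 / 1.39395e-34 ≈ 4.5271

4.53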